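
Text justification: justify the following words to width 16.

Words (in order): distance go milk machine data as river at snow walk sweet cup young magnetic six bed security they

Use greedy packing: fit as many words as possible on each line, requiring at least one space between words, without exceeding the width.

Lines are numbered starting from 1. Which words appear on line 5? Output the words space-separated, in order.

Answer: young magnetic

Derivation:
Line 1: ['distance', 'go', 'milk'] (min_width=16, slack=0)
Line 2: ['machine', 'data', 'as'] (min_width=15, slack=1)
Line 3: ['river', 'at', 'snow'] (min_width=13, slack=3)
Line 4: ['walk', 'sweet', 'cup'] (min_width=14, slack=2)
Line 5: ['young', 'magnetic'] (min_width=14, slack=2)
Line 6: ['six', 'bed', 'security'] (min_width=16, slack=0)
Line 7: ['they'] (min_width=4, slack=12)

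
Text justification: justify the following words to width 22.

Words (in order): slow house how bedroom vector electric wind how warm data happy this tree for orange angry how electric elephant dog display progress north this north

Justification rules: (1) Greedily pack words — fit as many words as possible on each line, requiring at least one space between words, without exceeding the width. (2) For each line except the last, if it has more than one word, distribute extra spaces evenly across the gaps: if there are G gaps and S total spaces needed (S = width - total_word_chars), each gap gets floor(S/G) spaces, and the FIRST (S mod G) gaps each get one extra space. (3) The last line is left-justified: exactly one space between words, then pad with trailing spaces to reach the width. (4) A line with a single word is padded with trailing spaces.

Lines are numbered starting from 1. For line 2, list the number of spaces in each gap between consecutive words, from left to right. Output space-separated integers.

Line 1: ['slow', 'house', 'how', 'bedroom'] (min_width=22, slack=0)
Line 2: ['vector', 'electric', 'wind'] (min_width=20, slack=2)
Line 3: ['how', 'warm', 'data', 'happy'] (min_width=19, slack=3)
Line 4: ['this', 'tree', 'for', 'orange'] (min_width=20, slack=2)
Line 5: ['angry', 'how', 'electric'] (min_width=18, slack=4)
Line 6: ['elephant', 'dog', 'display'] (min_width=20, slack=2)
Line 7: ['progress', 'north', 'this'] (min_width=19, slack=3)
Line 8: ['north'] (min_width=5, slack=17)

Answer: 2 2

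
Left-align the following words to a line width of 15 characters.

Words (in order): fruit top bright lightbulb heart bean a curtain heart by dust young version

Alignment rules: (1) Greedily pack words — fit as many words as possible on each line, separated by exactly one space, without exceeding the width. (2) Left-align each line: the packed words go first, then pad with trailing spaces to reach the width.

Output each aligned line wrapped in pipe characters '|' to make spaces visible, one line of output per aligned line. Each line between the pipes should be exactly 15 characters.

Line 1: ['fruit', 'top'] (min_width=9, slack=6)
Line 2: ['bright'] (min_width=6, slack=9)
Line 3: ['lightbulb', 'heart'] (min_width=15, slack=0)
Line 4: ['bean', 'a', 'curtain'] (min_width=14, slack=1)
Line 5: ['heart', 'by', 'dust'] (min_width=13, slack=2)
Line 6: ['young', 'version'] (min_width=13, slack=2)

Answer: |fruit top      |
|bright         |
|lightbulb heart|
|bean a curtain |
|heart by dust  |
|young version  |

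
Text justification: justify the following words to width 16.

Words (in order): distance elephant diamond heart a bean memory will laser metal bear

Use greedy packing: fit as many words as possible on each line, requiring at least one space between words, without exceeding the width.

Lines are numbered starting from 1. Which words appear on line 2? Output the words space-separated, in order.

Answer: elephant diamond

Derivation:
Line 1: ['distance'] (min_width=8, slack=8)
Line 2: ['elephant', 'diamond'] (min_width=16, slack=0)
Line 3: ['heart', 'a', 'bean'] (min_width=12, slack=4)
Line 4: ['memory', 'will'] (min_width=11, slack=5)
Line 5: ['laser', 'metal', 'bear'] (min_width=16, slack=0)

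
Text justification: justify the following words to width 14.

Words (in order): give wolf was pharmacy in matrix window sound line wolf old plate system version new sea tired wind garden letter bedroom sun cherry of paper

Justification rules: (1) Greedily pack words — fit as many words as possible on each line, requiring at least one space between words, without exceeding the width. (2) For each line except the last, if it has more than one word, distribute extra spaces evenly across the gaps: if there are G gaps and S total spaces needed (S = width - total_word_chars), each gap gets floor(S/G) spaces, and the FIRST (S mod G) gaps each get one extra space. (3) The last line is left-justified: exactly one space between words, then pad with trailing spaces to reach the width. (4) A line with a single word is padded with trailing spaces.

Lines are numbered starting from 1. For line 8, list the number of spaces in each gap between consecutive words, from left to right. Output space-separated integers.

Answer: 4

Derivation:
Line 1: ['give', 'wolf', 'was'] (min_width=13, slack=1)
Line 2: ['pharmacy', 'in'] (min_width=11, slack=3)
Line 3: ['matrix', 'window'] (min_width=13, slack=1)
Line 4: ['sound', 'line'] (min_width=10, slack=4)
Line 5: ['wolf', 'old', 'plate'] (min_width=14, slack=0)
Line 6: ['system', 'version'] (min_width=14, slack=0)
Line 7: ['new', 'sea', 'tired'] (min_width=13, slack=1)
Line 8: ['wind', 'garden'] (min_width=11, slack=3)
Line 9: ['letter', 'bedroom'] (min_width=14, slack=0)
Line 10: ['sun', 'cherry', 'of'] (min_width=13, slack=1)
Line 11: ['paper'] (min_width=5, slack=9)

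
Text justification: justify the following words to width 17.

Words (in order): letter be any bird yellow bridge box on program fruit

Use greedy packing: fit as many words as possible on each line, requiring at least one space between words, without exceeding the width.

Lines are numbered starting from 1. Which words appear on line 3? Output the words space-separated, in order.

Answer: bridge box on

Derivation:
Line 1: ['letter', 'be', 'any'] (min_width=13, slack=4)
Line 2: ['bird', 'yellow'] (min_width=11, slack=6)
Line 3: ['bridge', 'box', 'on'] (min_width=13, slack=4)
Line 4: ['program', 'fruit'] (min_width=13, slack=4)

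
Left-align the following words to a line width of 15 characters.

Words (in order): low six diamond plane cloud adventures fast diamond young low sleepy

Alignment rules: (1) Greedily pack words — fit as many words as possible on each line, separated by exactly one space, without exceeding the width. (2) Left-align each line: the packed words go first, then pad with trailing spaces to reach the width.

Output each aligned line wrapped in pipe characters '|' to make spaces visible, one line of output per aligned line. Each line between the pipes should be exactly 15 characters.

Answer: |low six diamond|
|plane cloud    |
|adventures fast|
|diamond young  |
|low sleepy     |

Derivation:
Line 1: ['low', 'six', 'diamond'] (min_width=15, slack=0)
Line 2: ['plane', 'cloud'] (min_width=11, slack=4)
Line 3: ['adventures', 'fast'] (min_width=15, slack=0)
Line 4: ['diamond', 'young'] (min_width=13, slack=2)
Line 5: ['low', 'sleepy'] (min_width=10, slack=5)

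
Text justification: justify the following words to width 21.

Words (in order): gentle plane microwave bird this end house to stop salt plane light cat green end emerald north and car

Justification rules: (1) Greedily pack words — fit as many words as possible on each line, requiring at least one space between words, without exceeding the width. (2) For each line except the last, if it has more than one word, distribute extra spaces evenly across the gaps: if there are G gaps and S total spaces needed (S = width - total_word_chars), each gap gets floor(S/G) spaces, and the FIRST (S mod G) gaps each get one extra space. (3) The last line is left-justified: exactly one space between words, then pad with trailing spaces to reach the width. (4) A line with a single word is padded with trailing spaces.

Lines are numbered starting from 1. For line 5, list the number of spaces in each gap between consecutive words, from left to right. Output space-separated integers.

Line 1: ['gentle', 'plane'] (min_width=12, slack=9)
Line 2: ['microwave', 'bird', 'this'] (min_width=19, slack=2)
Line 3: ['end', 'house', 'to', 'stop'] (min_width=17, slack=4)
Line 4: ['salt', 'plane', 'light', 'cat'] (min_width=20, slack=1)
Line 5: ['green', 'end', 'emerald'] (min_width=17, slack=4)
Line 6: ['north', 'and', 'car'] (min_width=13, slack=8)

Answer: 3 3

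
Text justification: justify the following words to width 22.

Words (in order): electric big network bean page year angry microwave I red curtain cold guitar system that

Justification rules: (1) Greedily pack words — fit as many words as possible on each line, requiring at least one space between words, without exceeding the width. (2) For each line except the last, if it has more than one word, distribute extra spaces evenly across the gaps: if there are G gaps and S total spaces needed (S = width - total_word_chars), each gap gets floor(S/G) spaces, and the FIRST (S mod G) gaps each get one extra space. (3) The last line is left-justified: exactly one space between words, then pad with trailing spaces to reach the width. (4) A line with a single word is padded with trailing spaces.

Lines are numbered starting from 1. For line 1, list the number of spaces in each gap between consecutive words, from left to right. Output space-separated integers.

Answer: 2 2

Derivation:
Line 1: ['electric', 'big', 'network'] (min_width=20, slack=2)
Line 2: ['bean', 'page', 'year', 'angry'] (min_width=20, slack=2)
Line 3: ['microwave', 'I', 'red'] (min_width=15, slack=7)
Line 4: ['curtain', 'cold', 'guitar'] (min_width=19, slack=3)
Line 5: ['system', 'that'] (min_width=11, slack=11)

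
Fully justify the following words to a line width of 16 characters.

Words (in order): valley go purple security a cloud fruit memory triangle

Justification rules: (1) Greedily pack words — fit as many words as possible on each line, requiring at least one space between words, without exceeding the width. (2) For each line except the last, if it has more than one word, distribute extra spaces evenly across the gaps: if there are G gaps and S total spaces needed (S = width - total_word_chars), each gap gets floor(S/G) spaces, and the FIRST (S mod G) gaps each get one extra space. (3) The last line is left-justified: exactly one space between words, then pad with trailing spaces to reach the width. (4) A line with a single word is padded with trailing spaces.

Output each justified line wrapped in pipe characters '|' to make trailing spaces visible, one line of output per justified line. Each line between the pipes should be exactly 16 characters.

Answer: |valley go purple|
|security a cloud|
|fruit     memory|
|triangle        |

Derivation:
Line 1: ['valley', 'go', 'purple'] (min_width=16, slack=0)
Line 2: ['security', 'a', 'cloud'] (min_width=16, slack=0)
Line 3: ['fruit', 'memory'] (min_width=12, slack=4)
Line 4: ['triangle'] (min_width=8, slack=8)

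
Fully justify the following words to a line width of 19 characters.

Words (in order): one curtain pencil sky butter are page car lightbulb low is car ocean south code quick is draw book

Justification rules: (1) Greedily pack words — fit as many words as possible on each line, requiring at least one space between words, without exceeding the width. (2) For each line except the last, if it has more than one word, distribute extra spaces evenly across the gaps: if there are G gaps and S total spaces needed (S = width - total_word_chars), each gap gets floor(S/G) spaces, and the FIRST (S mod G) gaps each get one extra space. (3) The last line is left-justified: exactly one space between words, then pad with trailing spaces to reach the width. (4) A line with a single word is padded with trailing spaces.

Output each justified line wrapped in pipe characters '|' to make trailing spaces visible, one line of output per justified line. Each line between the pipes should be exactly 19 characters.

Answer: |one  curtain pencil|
|sky butter are page|
|car  lightbulb  low|
|is  car ocean south|
|code  quick is draw|
|book               |

Derivation:
Line 1: ['one', 'curtain', 'pencil'] (min_width=18, slack=1)
Line 2: ['sky', 'butter', 'are', 'page'] (min_width=19, slack=0)
Line 3: ['car', 'lightbulb', 'low'] (min_width=17, slack=2)
Line 4: ['is', 'car', 'ocean', 'south'] (min_width=18, slack=1)
Line 5: ['code', 'quick', 'is', 'draw'] (min_width=18, slack=1)
Line 6: ['book'] (min_width=4, slack=15)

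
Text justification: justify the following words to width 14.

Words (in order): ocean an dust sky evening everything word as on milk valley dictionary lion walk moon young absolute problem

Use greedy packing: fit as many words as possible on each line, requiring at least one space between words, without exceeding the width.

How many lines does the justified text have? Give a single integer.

Line 1: ['ocean', 'an', 'dust'] (min_width=13, slack=1)
Line 2: ['sky', 'evening'] (min_width=11, slack=3)
Line 3: ['everything'] (min_width=10, slack=4)
Line 4: ['word', 'as', 'on'] (min_width=10, slack=4)
Line 5: ['milk', 'valley'] (min_width=11, slack=3)
Line 6: ['dictionary'] (min_width=10, slack=4)
Line 7: ['lion', 'walk', 'moon'] (min_width=14, slack=0)
Line 8: ['young', 'absolute'] (min_width=14, slack=0)
Line 9: ['problem'] (min_width=7, slack=7)
Total lines: 9

Answer: 9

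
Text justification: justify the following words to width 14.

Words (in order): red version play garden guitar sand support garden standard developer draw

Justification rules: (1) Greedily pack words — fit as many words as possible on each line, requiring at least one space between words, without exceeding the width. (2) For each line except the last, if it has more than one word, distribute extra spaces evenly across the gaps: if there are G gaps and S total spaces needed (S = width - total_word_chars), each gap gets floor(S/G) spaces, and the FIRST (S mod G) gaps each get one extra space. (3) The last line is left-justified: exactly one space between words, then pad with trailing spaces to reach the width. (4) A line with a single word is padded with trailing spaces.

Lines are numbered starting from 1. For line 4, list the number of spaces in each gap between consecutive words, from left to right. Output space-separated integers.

Answer: 1

Derivation:
Line 1: ['red', 'version'] (min_width=11, slack=3)
Line 2: ['play', 'garden'] (min_width=11, slack=3)
Line 3: ['guitar', 'sand'] (min_width=11, slack=3)
Line 4: ['support', 'garden'] (min_width=14, slack=0)
Line 5: ['standard'] (min_width=8, slack=6)
Line 6: ['developer', 'draw'] (min_width=14, slack=0)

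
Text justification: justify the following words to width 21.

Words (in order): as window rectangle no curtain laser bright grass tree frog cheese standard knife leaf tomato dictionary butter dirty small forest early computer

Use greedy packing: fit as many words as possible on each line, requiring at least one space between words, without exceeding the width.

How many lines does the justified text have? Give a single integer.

Answer: 8

Derivation:
Line 1: ['as', 'window', 'rectangle'] (min_width=19, slack=2)
Line 2: ['no', 'curtain', 'laser'] (min_width=16, slack=5)
Line 3: ['bright', 'grass', 'tree'] (min_width=17, slack=4)
Line 4: ['frog', 'cheese', 'standard'] (min_width=20, slack=1)
Line 5: ['knife', 'leaf', 'tomato'] (min_width=17, slack=4)
Line 6: ['dictionary', 'butter'] (min_width=17, slack=4)
Line 7: ['dirty', 'small', 'forest'] (min_width=18, slack=3)
Line 8: ['early', 'computer'] (min_width=14, slack=7)
Total lines: 8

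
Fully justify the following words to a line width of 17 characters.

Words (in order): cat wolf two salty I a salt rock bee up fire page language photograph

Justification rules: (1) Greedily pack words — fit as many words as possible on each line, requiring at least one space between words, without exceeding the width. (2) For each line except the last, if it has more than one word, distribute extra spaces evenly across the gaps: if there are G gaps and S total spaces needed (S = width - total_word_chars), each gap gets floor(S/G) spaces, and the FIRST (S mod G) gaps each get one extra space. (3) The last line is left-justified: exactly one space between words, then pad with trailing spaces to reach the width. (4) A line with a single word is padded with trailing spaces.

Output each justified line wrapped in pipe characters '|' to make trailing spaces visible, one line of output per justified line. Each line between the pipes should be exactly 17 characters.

Answer: |cat    wolf   two|
|salty  I  a  salt|
|rock  bee up fire|
|page     language|
|photograph       |

Derivation:
Line 1: ['cat', 'wolf', 'two'] (min_width=12, slack=5)
Line 2: ['salty', 'I', 'a', 'salt'] (min_width=14, slack=3)
Line 3: ['rock', 'bee', 'up', 'fire'] (min_width=16, slack=1)
Line 4: ['page', 'language'] (min_width=13, slack=4)
Line 5: ['photograph'] (min_width=10, slack=7)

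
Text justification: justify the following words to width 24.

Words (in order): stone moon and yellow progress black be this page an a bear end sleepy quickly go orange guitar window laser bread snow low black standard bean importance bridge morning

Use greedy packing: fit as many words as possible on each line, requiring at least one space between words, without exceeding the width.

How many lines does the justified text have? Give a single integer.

Line 1: ['stone', 'moon', 'and', 'yellow'] (min_width=21, slack=3)
Line 2: ['progress', 'black', 'be', 'this'] (min_width=22, slack=2)
Line 3: ['page', 'an', 'a', 'bear', 'end'] (min_width=18, slack=6)
Line 4: ['sleepy', 'quickly', 'go', 'orange'] (min_width=24, slack=0)
Line 5: ['guitar', 'window', 'laser'] (min_width=19, slack=5)
Line 6: ['bread', 'snow', 'low', 'black'] (min_width=20, slack=4)
Line 7: ['standard', 'bean', 'importance'] (min_width=24, slack=0)
Line 8: ['bridge', 'morning'] (min_width=14, slack=10)
Total lines: 8

Answer: 8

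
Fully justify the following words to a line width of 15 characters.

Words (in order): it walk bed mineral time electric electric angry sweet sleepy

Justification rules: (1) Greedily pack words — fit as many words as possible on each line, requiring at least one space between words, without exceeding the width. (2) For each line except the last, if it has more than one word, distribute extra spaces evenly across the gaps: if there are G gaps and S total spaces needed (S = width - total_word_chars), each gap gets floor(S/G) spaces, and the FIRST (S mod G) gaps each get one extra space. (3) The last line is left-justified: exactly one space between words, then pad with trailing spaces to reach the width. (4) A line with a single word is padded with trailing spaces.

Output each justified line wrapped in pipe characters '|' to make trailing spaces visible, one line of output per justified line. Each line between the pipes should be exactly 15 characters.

Line 1: ['it', 'walk', 'bed'] (min_width=11, slack=4)
Line 2: ['mineral', 'time'] (min_width=12, slack=3)
Line 3: ['electric'] (min_width=8, slack=7)
Line 4: ['electric', 'angry'] (min_width=14, slack=1)
Line 5: ['sweet', 'sleepy'] (min_width=12, slack=3)

Answer: |it   walk   bed|
|mineral    time|
|electric       |
|electric  angry|
|sweet sleepy   |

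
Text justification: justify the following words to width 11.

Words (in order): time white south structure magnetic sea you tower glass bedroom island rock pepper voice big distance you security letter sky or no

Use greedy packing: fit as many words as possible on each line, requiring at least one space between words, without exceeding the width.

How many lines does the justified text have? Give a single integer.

Answer: 15

Derivation:
Line 1: ['time', 'white'] (min_width=10, slack=1)
Line 2: ['south'] (min_width=5, slack=6)
Line 3: ['structure'] (min_width=9, slack=2)
Line 4: ['magnetic'] (min_width=8, slack=3)
Line 5: ['sea', 'you'] (min_width=7, slack=4)
Line 6: ['tower', 'glass'] (min_width=11, slack=0)
Line 7: ['bedroom'] (min_width=7, slack=4)
Line 8: ['island', 'rock'] (min_width=11, slack=0)
Line 9: ['pepper'] (min_width=6, slack=5)
Line 10: ['voice', 'big'] (min_width=9, slack=2)
Line 11: ['distance'] (min_width=8, slack=3)
Line 12: ['you'] (min_width=3, slack=8)
Line 13: ['security'] (min_width=8, slack=3)
Line 14: ['letter', 'sky'] (min_width=10, slack=1)
Line 15: ['or', 'no'] (min_width=5, slack=6)
Total lines: 15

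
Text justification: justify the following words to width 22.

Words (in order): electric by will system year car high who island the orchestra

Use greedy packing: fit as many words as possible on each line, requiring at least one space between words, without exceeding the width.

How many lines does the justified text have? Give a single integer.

Line 1: ['electric', 'by', 'will'] (min_width=16, slack=6)
Line 2: ['system', 'year', 'car', 'high'] (min_width=20, slack=2)
Line 3: ['who', 'island', 'the'] (min_width=14, slack=8)
Line 4: ['orchestra'] (min_width=9, slack=13)
Total lines: 4

Answer: 4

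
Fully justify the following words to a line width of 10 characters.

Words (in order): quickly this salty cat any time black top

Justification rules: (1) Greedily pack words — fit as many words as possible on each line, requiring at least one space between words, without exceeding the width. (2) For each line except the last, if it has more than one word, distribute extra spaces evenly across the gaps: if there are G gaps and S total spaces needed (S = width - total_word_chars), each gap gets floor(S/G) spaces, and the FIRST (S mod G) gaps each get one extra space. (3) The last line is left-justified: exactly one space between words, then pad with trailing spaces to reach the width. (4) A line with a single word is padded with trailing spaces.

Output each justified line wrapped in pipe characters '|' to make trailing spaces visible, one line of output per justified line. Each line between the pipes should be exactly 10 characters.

Line 1: ['quickly'] (min_width=7, slack=3)
Line 2: ['this', 'salty'] (min_width=10, slack=0)
Line 3: ['cat', 'any'] (min_width=7, slack=3)
Line 4: ['time', 'black'] (min_width=10, slack=0)
Line 5: ['top'] (min_width=3, slack=7)

Answer: |quickly   |
|this salty|
|cat    any|
|time black|
|top       |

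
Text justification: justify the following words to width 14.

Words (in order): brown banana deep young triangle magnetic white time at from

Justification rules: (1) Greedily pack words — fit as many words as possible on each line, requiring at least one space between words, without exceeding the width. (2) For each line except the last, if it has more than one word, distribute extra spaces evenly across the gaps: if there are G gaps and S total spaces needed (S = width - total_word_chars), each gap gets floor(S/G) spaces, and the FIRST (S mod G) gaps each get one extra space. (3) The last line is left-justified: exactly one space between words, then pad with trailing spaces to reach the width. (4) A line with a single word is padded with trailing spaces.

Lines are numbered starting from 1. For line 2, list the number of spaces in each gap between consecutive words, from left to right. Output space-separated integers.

Answer: 5

Derivation:
Line 1: ['brown', 'banana'] (min_width=12, slack=2)
Line 2: ['deep', 'young'] (min_width=10, slack=4)
Line 3: ['triangle'] (min_width=8, slack=6)
Line 4: ['magnetic', 'white'] (min_width=14, slack=0)
Line 5: ['time', 'at', 'from'] (min_width=12, slack=2)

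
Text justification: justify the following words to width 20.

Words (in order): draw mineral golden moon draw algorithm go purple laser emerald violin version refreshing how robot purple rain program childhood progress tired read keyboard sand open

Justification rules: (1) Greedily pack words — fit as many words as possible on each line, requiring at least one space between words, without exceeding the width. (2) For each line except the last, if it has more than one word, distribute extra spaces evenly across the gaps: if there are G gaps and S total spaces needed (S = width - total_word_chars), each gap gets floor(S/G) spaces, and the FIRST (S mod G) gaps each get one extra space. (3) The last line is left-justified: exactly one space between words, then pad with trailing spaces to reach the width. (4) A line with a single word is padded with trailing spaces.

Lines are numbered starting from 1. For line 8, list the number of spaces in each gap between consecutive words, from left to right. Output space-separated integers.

Answer: 3

Derivation:
Line 1: ['draw', 'mineral', 'golden'] (min_width=19, slack=1)
Line 2: ['moon', 'draw', 'algorithm'] (min_width=19, slack=1)
Line 3: ['go', 'purple', 'laser'] (min_width=15, slack=5)
Line 4: ['emerald', 'violin'] (min_width=14, slack=6)
Line 5: ['version', 'refreshing'] (min_width=18, slack=2)
Line 6: ['how', 'robot', 'purple'] (min_width=16, slack=4)
Line 7: ['rain', 'program'] (min_width=12, slack=8)
Line 8: ['childhood', 'progress'] (min_width=18, slack=2)
Line 9: ['tired', 'read', 'keyboard'] (min_width=19, slack=1)
Line 10: ['sand', 'open'] (min_width=9, slack=11)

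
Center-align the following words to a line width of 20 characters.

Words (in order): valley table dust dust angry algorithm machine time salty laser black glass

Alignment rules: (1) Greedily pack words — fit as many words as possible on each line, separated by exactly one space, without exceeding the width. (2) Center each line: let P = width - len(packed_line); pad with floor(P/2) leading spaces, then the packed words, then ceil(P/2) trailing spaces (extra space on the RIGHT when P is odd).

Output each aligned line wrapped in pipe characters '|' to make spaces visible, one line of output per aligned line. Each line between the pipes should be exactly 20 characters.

Line 1: ['valley', 'table', 'dust'] (min_width=17, slack=3)
Line 2: ['dust', 'angry', 'algorithm'] (min_width=20, slack=0)
Line 3: ['machine', 'time', 'salty'] (min_width=18, slack=2)
Line 4: ['laser', 'black', 'glass'] (min_width=17, slack=3)

Answer: | valley table dust  |
|dust angry algorithm|
| machine time salty |
| laser black glass  |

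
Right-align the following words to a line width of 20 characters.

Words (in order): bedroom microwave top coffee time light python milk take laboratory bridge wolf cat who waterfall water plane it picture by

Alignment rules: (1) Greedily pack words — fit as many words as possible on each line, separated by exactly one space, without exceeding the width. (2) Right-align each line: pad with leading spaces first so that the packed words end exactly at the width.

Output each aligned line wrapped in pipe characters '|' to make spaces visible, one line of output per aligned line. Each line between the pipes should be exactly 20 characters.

Answer: |   bedroom microwave|
|     top coffee time|
|   light python milk|
|     take laboratory|
| bridge wolf cat who|
|     waterfall water|
| plane it picture by|

Derivation:
Line 1: ['bedroom', 'microwave'] (min_width=17, slack=3)
Line 2: ['top', 'coffee', 'time'] (min_width=15, slack=5)
Line 3: ['light', 'python', 'milk'] (min_width=17, slack=3)
Line 4: ['take', 'laboratory'] (min_width=15, slack=5)
Line 5: ['bridge', 'wolf', 'cat', 'who'] (min_width=19, slack=1)
Line 6: ['waterfall', 'water'] (min_width=15, slack=5)
Line 7: ['plane', 'it', 'picture', 'by'] (min_width=19, slack=1)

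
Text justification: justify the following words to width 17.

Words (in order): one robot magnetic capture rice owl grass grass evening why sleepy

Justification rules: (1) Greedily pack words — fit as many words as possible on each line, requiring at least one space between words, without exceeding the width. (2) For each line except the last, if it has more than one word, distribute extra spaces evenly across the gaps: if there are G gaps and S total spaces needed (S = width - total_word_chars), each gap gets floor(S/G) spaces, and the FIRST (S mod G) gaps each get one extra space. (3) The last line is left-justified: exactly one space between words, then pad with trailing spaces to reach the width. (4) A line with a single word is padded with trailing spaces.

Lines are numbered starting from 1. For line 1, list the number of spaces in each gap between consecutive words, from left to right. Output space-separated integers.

Answer: 9

Derivation:
Line 1: ['one', 'robot'] (min_width=9, slack=8)
Line 2: ['magnetic', 'capture'] (min_width=16, slack=1)
Line 3: ['rice', 'owl', 'grass'] (min_width=14, slack=3)
Line 4: ['grass', 'evening', 'why'] (min_width=17, slack=0)
Line 5: ['sleepy'] (min_width=6, slack=11)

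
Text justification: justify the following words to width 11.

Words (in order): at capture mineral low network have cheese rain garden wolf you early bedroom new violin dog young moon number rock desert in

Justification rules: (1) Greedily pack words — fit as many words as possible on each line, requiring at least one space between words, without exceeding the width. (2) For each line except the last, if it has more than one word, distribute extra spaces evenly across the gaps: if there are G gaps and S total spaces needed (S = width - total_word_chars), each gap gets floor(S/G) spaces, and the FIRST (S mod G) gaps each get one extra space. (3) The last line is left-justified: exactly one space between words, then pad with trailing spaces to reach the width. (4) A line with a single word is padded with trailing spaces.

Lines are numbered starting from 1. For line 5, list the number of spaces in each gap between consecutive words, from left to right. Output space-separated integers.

Answer: 1

Derivation:
Line 1: ['at', 'capture'] (min_width=10, slack=1)
Line 2: ['mineral', 'low'] (min_width=11, slack=0)
Line 3: ['network'] (min_width=7, slack=4)
Line 4: ['have', 'cheese'] (min_width=11, slack=0)
Line 5: ['rain', 'garden'] (min_width=11, slack=0)
Line 6: ['wolf', 'you'] (min_width=8, slack=3)
Line 7: ['early'] (min_width=5, slack=6)
Line 8: ['bedroom', 'new'] (min_width=11, slack=0)
Line 9: ['violin', 'dog'] (min_width=10, slack=1)
Line 10: ['young', 'moon'] (min_width=10, slack=1)
Line 11: ['number', 'rock'] (min_width=11, slack=0)
Line 12: ['desert', 'in'] (min_width=9, slack=2)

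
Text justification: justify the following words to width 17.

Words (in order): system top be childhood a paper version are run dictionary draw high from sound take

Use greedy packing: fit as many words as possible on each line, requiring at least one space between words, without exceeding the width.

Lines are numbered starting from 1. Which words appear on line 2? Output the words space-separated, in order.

Answer: childhood a paper

Derivation:
Line 1: ['system', 'top', 'be'] (min_width=13, slack=4)
Line 2: ['childhood', 'a', 'paper'] (min_width=17, slack=0)
Line 3: ['version', 'are', 'run'] (min_width=15, slack=2)
Line 4: ['dictionary', 'draw'] (min_width=15, slack=2)
Line 5: ['high', 'from', 'sound'] (min_width=15, slack=2)
Line 6: ['take'] (min_width=4, slack=13)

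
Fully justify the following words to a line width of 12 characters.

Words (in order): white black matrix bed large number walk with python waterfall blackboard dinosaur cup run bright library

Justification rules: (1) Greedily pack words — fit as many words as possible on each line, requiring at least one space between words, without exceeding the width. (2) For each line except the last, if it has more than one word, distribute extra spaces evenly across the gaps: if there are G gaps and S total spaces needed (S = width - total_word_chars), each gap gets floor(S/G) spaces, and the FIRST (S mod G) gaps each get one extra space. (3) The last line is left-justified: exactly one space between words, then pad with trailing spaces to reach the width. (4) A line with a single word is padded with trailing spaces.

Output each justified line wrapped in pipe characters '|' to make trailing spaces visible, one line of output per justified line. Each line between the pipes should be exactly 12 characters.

Answer: |white  black|
|matrix   bed|
|large number|
|walk    with|
|python      |
|waterfall   |
|blackboard  |
|dinosaur cup|
|run   bright|
|library     |

Derivation:
Line 1: ['white', 'black'] (min_width=11, slack=1)
Line 2: ['matrix', 'bed'] (min_width=10, slack=2)
Line 3: ['large', 'number'] (min_width=12, slack=0)
Line 4: ['walk', 'with'] (min_width=9, slack=3)
Line 5: ['python'] (min_width=6, slack=6)
Line 6: ['waterfall'] (min_width=9, slack=3)
Line 7: ['blackboard'] (min_width=10, slack=2)
Line 8: ['dinosaur', 'cup'] (min_width=12, slack=0)
Line 9: ['run', 'bright'] (min_width=10, slack=2)
Line 10: ['library'] (min_width=7, slack=5)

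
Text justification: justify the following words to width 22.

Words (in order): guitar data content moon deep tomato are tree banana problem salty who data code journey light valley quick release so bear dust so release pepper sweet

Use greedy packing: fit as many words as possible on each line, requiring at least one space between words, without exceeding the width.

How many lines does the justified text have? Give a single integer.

Answer: 8

Derivation:
Line 1: ['guitar', 'data', 'content'] (min_width=19, slack=3)
Line 2: ['moon', 'deep', 'tomato', 'are'] (min_width=20, slack=2)
Line 3: ['tree', 'banana', 'problem'] (min_width=19, slack=3)
Line 4: ['salty', 'who', 'data', 'code'] (min_width=19, slack=3)
Line 5: ['journey', 'light', 'valley'] (min_width=20, slack=2)
Line 6: ['quick', 'release', 'so', 'bear'] (min_width=21, slack=1)
Line 7: ['dust', 'so', 'release', 'pepper'] (min_width=22, slack=0)
Line 8: ['sweet'] (min_width=5, slack=17)
Total lines: 8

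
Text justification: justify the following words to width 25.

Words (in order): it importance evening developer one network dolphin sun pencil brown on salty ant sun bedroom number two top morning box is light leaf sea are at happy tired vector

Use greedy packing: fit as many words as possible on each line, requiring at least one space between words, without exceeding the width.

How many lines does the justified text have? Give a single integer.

Answer: 7

Derivation:
Line 1: ['it', 'importance', 'evening'] (min_width=21, slack=4)
Line 2: ['developer', 'one', 'network'] (min_width=21, slack=4)
Line 3: ['dolphin', 'sun', 'pencil', 'brown'] (min_width=24, slack=1)
Line 4: ['on', 'salty', 'ant', 'sun', 'bedroom'] (min_width=24, slack=1)
Line 5: ['number', 'two', 'top', 'morning'] (min_width=22, slack=3)
Line 6: ['box', 'is', 'light', 'leaf', 'sea', 'are'] (min_width=25, slack=0)
Line 7: ['at', 'happy', 'tired', 'vector'] (min_width=21, slack=4)
Total lines: 7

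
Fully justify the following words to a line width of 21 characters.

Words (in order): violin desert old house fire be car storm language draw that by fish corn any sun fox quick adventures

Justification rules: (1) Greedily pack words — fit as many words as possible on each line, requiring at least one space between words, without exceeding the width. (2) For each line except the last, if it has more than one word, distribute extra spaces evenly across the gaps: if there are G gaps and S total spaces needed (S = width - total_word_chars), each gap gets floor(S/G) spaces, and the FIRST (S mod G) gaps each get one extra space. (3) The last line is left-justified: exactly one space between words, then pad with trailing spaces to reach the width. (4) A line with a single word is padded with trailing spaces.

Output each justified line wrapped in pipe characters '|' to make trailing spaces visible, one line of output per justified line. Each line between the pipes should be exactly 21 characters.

Answer: |violin   desert   old|
|house   fire  be  car|
|storm  language  draw|
|that by fish corn any|
|sun     fox     quick|
|adventures           |

Derivation:
Line 1: ['violin', 'desert', 'old'] (min_width=17, slack=4)
Line 2: ['house', 'fire', 'be', 'car'] (min_width=17, slack=4)
Line 3: ['storm', 'language', 'draw'] (min_width=19, slack=2)
Line 4: ['that', 'by', 'fish', 'corn', 'any'] (min_width=21, slack=0)
Line 5: ['sun', 'fox', 'quick'] (min_width=13, slack=8)
Line 6: ['adventures'] (min_width=10, slack=11)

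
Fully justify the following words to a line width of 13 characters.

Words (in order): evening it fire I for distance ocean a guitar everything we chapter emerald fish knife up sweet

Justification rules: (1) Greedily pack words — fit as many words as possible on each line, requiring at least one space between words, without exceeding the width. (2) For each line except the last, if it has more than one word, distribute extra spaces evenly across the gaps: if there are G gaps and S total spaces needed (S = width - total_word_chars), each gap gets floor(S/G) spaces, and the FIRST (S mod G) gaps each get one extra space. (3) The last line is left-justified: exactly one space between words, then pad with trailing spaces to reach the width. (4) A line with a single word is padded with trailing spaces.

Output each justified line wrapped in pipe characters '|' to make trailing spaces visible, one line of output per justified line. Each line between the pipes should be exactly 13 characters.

Line 1: ['evening', 'it'] (min_width=10, slack=3)
Line 2: ['fire', 'I', 'for'] (min_width=10, slack=3)
Line 3: ['distance'] (min_width=8, slack=5)
Line 4: ['ocean', 'a'] (min_width=7, slack=6)
Line 5: ['guitar'] (min_width=6, slack=7)
Line 6: ['everything', 'we'] (min_width=13, slack=0)
Line 7: ['chapter'] (min_width=7, slack=6)
Line 8: ['emerald', 'fish'] (min_width=12, slack=1)
Line 9: ['knife', 'up'] (min_width=8, slack=5)
Line 10: ['sweet'] (min_width=5, slack=8)

Answer: |evening    it|
|fire   I  for|
|distance     |
|ocean       a|
|guitar       |
|everything we|
|chapter      |
|emerald  fish|
|knife      up|
|sweet        |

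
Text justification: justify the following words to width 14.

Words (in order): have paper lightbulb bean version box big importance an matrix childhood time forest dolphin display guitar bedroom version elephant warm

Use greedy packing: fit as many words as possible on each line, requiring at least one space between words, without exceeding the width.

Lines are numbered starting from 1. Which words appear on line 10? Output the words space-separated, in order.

Line 1: ['have', 'paper'] (min_width=10, slack=4)
Line 2: ['lightbulb', 'bean'] (min_width=14, slack=0)
Line 3: ['version', 'box'] (min_width=11, slack=3)
Line 4: ['big', 'importance'] (min_width=14, slack=0)
Line 5: ['an', 'matrix'] (min_width=9, slack=5)
Line 6: ['childhood', 'time'] (min_width=14, slack=0)
Line 7: ['forest', 'dolphin'] (min_width=14, slack=0)
Line 8: ['display', 'guitar'] (min_width=14, slack=0)
Line 9: ['bedroom'] (min_width=7, slack=7)
Line 10: ['version'] (min_width=7, slack=7)
Line 11: ['elephant', 'warm'] (min_width=13, slack=1)

Answer: version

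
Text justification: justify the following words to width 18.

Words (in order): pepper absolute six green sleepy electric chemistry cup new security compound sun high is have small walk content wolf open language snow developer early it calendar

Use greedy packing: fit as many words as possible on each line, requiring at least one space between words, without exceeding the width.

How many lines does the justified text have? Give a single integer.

Line 1: ['pepper', 'absolute'] (min_width=15, slack=3)
Line 2: ['six', 'green', 'sleepy'] (min_width=16, slack=2)
Line 3: ['electric', 'chemistry'] (min_width=18, slack=0)
Line 4: ['cup', 'new', 'security'] (min_width=16, slack=2)
Line 5: ['compound', 'sun', 'high'] (min_width=17, slack=1)
Line 6: ['is', 'have', 'small', 'walk'] (min_width=18, slack=0)
Line 7: ['content', 'wolf', 'open'] (min_width=17, slack=1)
Line 8: ['language', 'snow'] (min_width=13, slack=5)
Line 9: ['developer', 'early', 'it'] (min_width=18, slack=0)
Line 10: ['calendar'] (min_width=8, slack=10)
Total lines: 10

Answer: 10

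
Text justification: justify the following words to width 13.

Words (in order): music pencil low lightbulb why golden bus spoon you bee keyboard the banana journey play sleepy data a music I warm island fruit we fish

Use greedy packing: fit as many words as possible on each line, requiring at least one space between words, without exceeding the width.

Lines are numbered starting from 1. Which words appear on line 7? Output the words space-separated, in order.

Answer: journey play

Derivation:
Line 1: ['music', 'pencil'] (min_width=12, slack=1)
Line 2: ['low', 'lightbulb'] (min_width=13, slack=0)
Line 3: ['why', 'golden'] (min_width=10, slack=3)
Line 4: ['bus', 'spoon', 'you'] (min_width=13, slack=0)
Line 5: ['bee', 'keyboard'] (min_width=12, slack=1)
Line 6: ['the', 'banana'] (min_width=10, slack=3)
Line 7: ['journey', 'play'] (min_width=12, slack=1)
Line 8: ['sleepy', 'data', 'a'] (min_width=13, slack=0)
Line 9: ['music', 'I', 'warm'] (min_width=12, slack=1)
Line 10: ['island', 'fruit'] (min_width=12, slack=1)
Line 11: ['we', 'fish'] (min_width=7, slack=6)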